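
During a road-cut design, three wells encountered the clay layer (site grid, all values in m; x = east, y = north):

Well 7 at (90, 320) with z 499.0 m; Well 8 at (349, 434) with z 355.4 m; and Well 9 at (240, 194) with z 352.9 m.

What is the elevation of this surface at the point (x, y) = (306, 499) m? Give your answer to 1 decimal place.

Two edge vectors: Well 7→Well 8 = (259, 114, -143.6), Well 7→Well 9 = (150, -126, -146.1).
Normal n = (Well 7→Well 8) × (Well 7→Well 9) = (-34749, 16299.9, -49734).
So ∂z/∂x = −n_x/n_z = −0.69870 and ∂z/∂y = −n_y/n_z = 0.32774.
Intercept c from Well 7: 499 + 62.88 − 104.88 = 457.01.
At (306, 499): z = −213.8 + 163.5 + 457.01 = 406.7 m.

406.7 m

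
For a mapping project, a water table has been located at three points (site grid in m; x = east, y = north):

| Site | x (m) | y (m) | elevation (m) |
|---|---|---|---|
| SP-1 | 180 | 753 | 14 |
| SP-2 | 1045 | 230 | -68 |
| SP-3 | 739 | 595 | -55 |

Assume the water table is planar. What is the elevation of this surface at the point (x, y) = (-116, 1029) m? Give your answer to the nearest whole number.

Two edge vectors: SP-1→SP-2 = (865, -523, -82), SP-1→SP-3 = (559, -158, -69).
Normal n = (SP-1→SP-2) × (SP-1→SP-3) = (23131, 13847, 155687).
So ∂z/∂x = −n_x/n_z = −0.14857 and ∂z/∂y = −n_y/n_z = −0.08894.
Intercept c from SP-1: 14 + 26.74 + 66.97 = 107.72.
At (-116, 1029): z = 17.2 − 91.5 + 107.72 = 33.4 m.

33 m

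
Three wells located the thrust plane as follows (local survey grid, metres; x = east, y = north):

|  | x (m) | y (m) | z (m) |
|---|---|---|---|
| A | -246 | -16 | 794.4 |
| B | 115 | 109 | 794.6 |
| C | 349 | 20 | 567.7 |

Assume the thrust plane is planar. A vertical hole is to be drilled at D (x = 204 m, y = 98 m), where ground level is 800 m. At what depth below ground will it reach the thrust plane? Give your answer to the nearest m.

Let the plane be z = a·x + b·y + c.
B−A: 361a + 125b = 0.2;  C−A: 595a + 36b = −226.7.
Solving gives a = −0.46180, b = 1.33527.
Then c = 794.4 − a·-246 − b·-16 = 702.16.
At (204, 98): z_contact = −94.2 + 130.9 + 702.16 = 738.8 m.
Depth below ground = 800 − 738.8 = 61 m.

61 m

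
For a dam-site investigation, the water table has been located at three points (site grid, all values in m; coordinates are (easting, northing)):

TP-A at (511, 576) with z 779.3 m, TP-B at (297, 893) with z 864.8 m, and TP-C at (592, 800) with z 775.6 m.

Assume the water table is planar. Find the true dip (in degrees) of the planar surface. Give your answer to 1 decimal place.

16.1°

Two edge vectors: TP-A→TP-B = (-214, 317, 85.5), TP-A→TP-C = (81, 224, -3.7).
Normal n = (TP-A→TP-B) × (TP-A→TP-C) = (-20324.9, 6133.7, -73613).
So ∂z/∂E = −n_x/n_z = −0.27610 and ∂z/∂N = −n_y/n_z = 0.08332.
Gradient magnitude |∇z| = √(a² + b²) = √(0.07623 + 0.00694) = 0.28840.
True dip = arctan(0.28840) = 16.1°, dipping toward ESE (azimuth ≈ 107°).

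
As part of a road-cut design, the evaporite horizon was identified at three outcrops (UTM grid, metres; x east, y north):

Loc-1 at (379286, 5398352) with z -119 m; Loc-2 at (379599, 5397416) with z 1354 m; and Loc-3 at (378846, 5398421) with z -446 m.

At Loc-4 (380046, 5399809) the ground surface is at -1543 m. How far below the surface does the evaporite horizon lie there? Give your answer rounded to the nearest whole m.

Let the plane be z = a·x + b·y + c.
Loc-2−Loc-1: 313a − 936b = 1473;  Loc-3−Loc-1: −440a + 69b = −327.
Solving gives a = 0.52386590, b = −1.39853630.
Then c = -119 − a·379286 − b·5398352 = 7350977.21.
At (380046, 5399809): z_contact = 199093.1 − 7551828.9 + 7350977.21 = -1758.5 m.
Depth below ground = -1543 − (-1758.5) = 216 m.

216 m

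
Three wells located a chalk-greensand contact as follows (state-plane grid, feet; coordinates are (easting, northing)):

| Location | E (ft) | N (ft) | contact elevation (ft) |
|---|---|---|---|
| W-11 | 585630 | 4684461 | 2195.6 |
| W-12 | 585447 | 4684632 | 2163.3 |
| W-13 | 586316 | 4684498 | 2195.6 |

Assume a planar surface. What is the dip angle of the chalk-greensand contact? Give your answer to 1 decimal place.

10.1°

Two edge vectors: W-11→W-12 = (-183, 171, -32.3), W-11→W-13 = (686, 37, 0).
Normal n = (W-11→W-12) × (W-11→W-13) = (1195.1, -22157.8, -124077).
So ∂z/∂E = −n_x/n_z = 0.00963 and ∂z/∂N = −n_y/n_z = −0.17858.
Gradient magnitude |∇z| = √(a² + b²) = √(0.00009 + 0.03189) = 0.17884.
True dip = arctan(0.17884) = 10.1°, dipping toward N (azimuth ≈ 357°).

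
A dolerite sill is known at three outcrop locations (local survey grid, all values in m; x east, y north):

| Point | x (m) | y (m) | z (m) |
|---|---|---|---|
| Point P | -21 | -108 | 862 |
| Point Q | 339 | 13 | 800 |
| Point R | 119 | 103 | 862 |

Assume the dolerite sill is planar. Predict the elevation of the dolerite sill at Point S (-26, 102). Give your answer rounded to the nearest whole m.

Two edge vectors: Point P→Point Q = (360, 121, -62), Point P→Point R = (140, 211, 0).
Normal n = (Point P→Point Q) × (Point P→Point R) = (13082, -8680, 59020).
So ∂z/∂x = −n_x/n_z = −0.22165 and ∂z/∂y = −n_y/n_z = 0.14707.
Intercept c from Point P: 862 − 4.65 + 15.88 = 873.23.
At (-26, 102): z = 5.8 + 15.0 + 873.23 = 894.0 m.

894 m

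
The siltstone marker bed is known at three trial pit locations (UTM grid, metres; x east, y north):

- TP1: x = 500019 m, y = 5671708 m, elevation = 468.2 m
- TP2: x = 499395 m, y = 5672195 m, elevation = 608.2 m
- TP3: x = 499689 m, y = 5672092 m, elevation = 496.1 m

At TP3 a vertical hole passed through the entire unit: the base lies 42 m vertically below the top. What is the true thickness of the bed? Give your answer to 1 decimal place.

35.6 m

Let the plane be z = a·x + b·y + c.
TP2−TP1: −624a + 487b = 140;  TP3−TP1: −330a + 384b = 27.9.
Solving gives a = −0.50912, b = −0.36487.
|∇z| = √(a²+b²) = 0.62637, so dip δ = arctan(0.62637) = 32.06°.
True thickness = vertical thickness × cos δ = 42 × cos 32.06° = 35.6 m.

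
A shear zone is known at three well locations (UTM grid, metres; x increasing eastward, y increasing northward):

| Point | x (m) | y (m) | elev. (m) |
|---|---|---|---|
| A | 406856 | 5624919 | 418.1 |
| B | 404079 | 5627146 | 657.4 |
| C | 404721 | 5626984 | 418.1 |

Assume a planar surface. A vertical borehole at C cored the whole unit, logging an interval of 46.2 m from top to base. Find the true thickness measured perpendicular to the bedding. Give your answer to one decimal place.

Two edge vectors: A→B = (-2777, 2227, 239.3), A→C = (-2135, 2065, 0).
Normal n = (A→B) × (A→C) = (-494154.5, -510905.5, -979860).
So ∂z/∂x = −n_x/n_z = −0.50431 and ∂z/∂y = −n_y/n_z = −0.52141.
|∇z| = √(a²+b²) = 0.72539, so dip δ = arctan(0.72539) = 35.96°.
True thickness = vertical thickness × cos δ = 46.2 × cos 35.96° = 37.4 m.

37.4 m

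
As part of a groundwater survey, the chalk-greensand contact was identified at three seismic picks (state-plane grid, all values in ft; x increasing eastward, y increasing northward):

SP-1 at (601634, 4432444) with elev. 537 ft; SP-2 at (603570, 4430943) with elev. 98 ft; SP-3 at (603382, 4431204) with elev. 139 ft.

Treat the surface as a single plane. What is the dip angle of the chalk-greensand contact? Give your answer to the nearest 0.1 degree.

Two edge vectors: SP-1→SP-2 = (1936, -1501, -439), SP-1→SP-3 = (1748, -1240, -398).
Normal n = (SP-1→SP-2) × (SP-1→SP-3) = (53038, 3156, 223108).
So ∂z/∂x = −n_x/n_z = −0.23772 and ∂z/∂y = −n_y/n_z = −0.01415.
Gradient magnitude |∇z| = √(a² + b²) = √(0.05651 + 0.00020) = 0.23814.
True dip = arctan(0.23814) = 13.4°, dipping toward E (azimuth ≈ 087°).

13.4°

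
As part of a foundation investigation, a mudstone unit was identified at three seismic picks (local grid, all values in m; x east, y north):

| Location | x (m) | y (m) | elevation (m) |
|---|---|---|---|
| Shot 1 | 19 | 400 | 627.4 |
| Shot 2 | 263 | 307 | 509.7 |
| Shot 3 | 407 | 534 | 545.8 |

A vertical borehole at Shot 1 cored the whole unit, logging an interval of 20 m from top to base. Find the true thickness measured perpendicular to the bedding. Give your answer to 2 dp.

Let the plane be z = a·x + b·y + c.
Shot 2−Shot 1: 244a − 93b = −117.7;  Shot 3−Shot 1: 388a + 134b = −81.6.
Solving gives a = −0.33964, b = 0.37449.
|∇z| = √(a²+b²) = 0.50557, so dip δ = arctan(0.50557) = 26.82°.
True thickness = vertical thickness × cos δ = 20 × cos 26.82° = 17.85 m.

17.85 m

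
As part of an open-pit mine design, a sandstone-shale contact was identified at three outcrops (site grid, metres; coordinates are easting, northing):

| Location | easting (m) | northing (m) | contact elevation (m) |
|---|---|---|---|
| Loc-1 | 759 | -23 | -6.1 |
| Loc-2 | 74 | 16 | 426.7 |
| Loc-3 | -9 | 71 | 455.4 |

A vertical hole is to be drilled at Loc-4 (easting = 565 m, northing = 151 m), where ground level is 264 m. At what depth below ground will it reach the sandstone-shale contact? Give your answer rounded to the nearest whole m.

Two edge vectors: Loc-1→Loc-2 = (-685, 39, 432.8), Loc-1→Loc-3 = (-768, 94, 461.5).
Normal n = (Loc-1→Loc-2) × (Loc-1→Loc-3) = (-22684.7, -16262.9, -34438).
So ∂z/∂easting = −n_x/n_z = −0.65871 and ∂z/∂northing = −n_y/n_z = −0.47224.
Intercept c from Loc-1: -6.1 + 499.96 − 10.86 = 483.00.
At (565, 151): z_contact = −372.2 − 71.3 + 483.00 = 39.5 m.
Depth below ground = 264 − 39.5 = 224 m.

224 m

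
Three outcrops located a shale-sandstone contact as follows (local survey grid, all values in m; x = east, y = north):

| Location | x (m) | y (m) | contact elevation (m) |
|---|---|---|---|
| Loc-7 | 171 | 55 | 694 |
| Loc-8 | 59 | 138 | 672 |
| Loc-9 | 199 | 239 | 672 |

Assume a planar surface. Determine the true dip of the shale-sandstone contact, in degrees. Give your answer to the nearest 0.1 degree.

9.4°

Let the plane be z = a·x + b·y + c.
Loc-8−Loc-7: −112a + 83b = −22;  Loc-9−Loc-7: 28a + 184b = −22.
Solving gives a = 0.09690, b = −0.13431.
Gradient magnitude |∇z| = √(a² + b²) = √(0.00939 + 0.01804) = 0.16561.
True dip = arctan(0.16561) = 9.4°, dipping toward NW (azimuth ≈ 324°).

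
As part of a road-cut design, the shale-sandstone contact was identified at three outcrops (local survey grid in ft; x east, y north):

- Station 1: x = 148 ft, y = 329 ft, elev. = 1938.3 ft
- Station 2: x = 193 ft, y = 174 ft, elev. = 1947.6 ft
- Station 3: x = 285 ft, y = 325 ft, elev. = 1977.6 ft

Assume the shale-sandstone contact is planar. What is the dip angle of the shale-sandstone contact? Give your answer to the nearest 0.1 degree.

16.1°

Two edge vectors: Station 1→Station 2 = (45, -155, 9.3), Station 1→Station 3 = (137, -4, 39.3).
Normal n = (Station 1→Station 2) × (Station 1→Station 3) = (-6054.3, -494.4, 21055).
So ∂z/∂x = −n_x/n_z = 0.28755 and ∂z/∂y = −n_y/n_z = 0.02348.
Gradient magnitude |∇z| = √(a² + b²) = √(0.08268 + 0.00055) = 0.28850.
True dip = arctan(0.28850) = 16.1°, dipping toward W (azimuth ≈ 265°).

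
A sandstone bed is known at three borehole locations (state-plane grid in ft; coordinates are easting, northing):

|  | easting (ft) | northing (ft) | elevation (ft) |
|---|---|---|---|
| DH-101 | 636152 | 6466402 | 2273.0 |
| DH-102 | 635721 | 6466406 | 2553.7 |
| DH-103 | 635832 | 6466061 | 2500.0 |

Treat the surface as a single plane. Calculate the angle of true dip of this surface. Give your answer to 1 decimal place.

33.2°

Let the plane be z = a·easting + b·northing + c.
DH-102−DH-101: −431a + 4b = 280.7;  DH-103−DH-101: −320a − 341b = 227.
Solving gives a = −0.65178, b = −0.05405.
Gradient magnitude |∇z| = √(a² + b²) = √(0.42481 + 0.00292) = 0.65402.
True dip = arctan(0.65402) = 33.2°, dipping toward E (azimuth ≈ 085°).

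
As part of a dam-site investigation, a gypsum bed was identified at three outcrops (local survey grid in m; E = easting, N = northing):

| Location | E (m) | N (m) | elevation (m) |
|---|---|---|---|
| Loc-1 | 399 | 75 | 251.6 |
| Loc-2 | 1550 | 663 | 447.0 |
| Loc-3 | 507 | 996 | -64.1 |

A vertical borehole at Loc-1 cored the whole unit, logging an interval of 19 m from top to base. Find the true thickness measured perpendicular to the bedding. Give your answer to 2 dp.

Let the plane be z = a·E + b·N + c.
Loc-2−Loc-1: 1151a + 588b = 195.4;  Loc-3−Loc-1: 108a + 921b = −315.7.
Solving gives a = 0.36685, b = −0.38580.
|∇z| = √(a²+b²) = 0.53237, so dip δ = arctan(0.53237) = 28.03°.
True thickness = vertical thickness × cos δ = 19 × cos 28.03° = 16.77 m.

16.77 m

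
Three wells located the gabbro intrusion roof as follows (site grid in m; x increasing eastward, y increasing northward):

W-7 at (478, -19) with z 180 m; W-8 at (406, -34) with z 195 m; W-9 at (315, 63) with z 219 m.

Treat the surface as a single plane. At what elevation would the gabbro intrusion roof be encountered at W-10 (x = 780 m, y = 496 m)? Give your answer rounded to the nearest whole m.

Let the plane be z = a·x + b·y + c.
W-8−W-7: −72a − 15b = 15;  W-9−W-7: −163a + 82b = 39.
Solving gives a = −0.21739, b = 0.04348.
Then c = 180 − a·478 − b·-19 = 284.74.
At (780, 496): z = −169.6 + 21.6 + 284.74 = 136.7 m.

137 m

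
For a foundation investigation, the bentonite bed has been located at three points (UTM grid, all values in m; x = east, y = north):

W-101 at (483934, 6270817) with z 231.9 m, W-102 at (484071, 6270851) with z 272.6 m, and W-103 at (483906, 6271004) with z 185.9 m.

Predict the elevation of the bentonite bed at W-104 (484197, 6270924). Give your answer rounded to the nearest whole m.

Two edge vectors: W-101→W-102 = (137, 34, 40.7), W-101→W-103 = (-28, 187, -46).
Normal n = (W-101→W-102) × (W-101→W-103) = (-9174.9, 5162.4, 26571).
So ∂z/∂x = −n_x/n_z = 0.34529750 and ∂z/∂y = −n_y/n_z = −0.19428700.
Intercept c from W-101: 231.9 − 167101.20 + 1218338.25 = 1051468.95.
At (484197, 6270924): z = 167192.0 − 1218359.0 + 1051468.95 = 301.9 m.

302 m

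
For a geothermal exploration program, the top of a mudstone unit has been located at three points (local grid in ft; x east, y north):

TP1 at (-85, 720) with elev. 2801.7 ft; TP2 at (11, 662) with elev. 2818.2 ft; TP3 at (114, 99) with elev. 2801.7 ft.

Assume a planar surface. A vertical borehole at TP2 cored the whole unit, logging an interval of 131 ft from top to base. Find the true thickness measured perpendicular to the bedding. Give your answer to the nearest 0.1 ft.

Two edge vectors: TP1→TP2 = (96, -58, 16.5), TP1→TP3 = (199, -621, 0).
Normal n = (TP1→TP2) × (TP1→TP3) = (10246.5, 3283.5, -48074).
So ∂z/∂x = −n_x/n_z = 0.21314 and ∂z/∂y = −n_y/n_z = 0.06830.
|∇z| = √(a²+b²) = 0.22382, so dip δ = arctan(0.22382) = 12.62°.
True thickness = vertical thickness × cos δ = 131 × cos 12.62° = 127.8 ft.

127.8 ft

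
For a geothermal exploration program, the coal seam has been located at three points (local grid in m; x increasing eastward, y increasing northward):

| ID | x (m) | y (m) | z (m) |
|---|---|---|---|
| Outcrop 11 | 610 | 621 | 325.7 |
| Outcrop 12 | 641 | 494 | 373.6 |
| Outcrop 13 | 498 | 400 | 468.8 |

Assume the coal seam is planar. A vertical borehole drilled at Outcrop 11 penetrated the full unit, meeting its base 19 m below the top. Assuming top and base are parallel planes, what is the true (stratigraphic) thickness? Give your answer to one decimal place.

16.4 m

Let the plane be z = a·x + b·y + c.
Outcrop 12−Outcrop 11: 31a − 127b = 47.9;  Outcrop 13−Outcrop 11: −112a − 221b = 143.1.
Solving gives a = −0.36004, b = −0.46505.
|∇z| = √(a²+b²) = 0.58813, so dip δ = arctan(0.58813) = 30.46°.
True thickness = vertical thickness × cos δ = 19 × cos 30.46° = 16.4 m.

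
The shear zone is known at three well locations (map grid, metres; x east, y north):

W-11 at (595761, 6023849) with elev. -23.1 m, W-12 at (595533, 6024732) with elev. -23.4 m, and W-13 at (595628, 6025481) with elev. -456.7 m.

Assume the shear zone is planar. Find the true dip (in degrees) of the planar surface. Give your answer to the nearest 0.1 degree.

Let the plane be z = a·x + b·y + c.
W-12−W-11: −228a + 883b = −0.3;  W-13−W-11: −133a + 1632b = −433.6.
Solving gives a = −1.50155, b = −0.38805.
Gradient magnitude |∇z| = √(a² + b²) = √(2.25464 + 0.15059) = 1.55088.
True dip = arctan(1.55088) = 57.2°, dipping toward ENE (azimuth ≈ 076°).

57.2°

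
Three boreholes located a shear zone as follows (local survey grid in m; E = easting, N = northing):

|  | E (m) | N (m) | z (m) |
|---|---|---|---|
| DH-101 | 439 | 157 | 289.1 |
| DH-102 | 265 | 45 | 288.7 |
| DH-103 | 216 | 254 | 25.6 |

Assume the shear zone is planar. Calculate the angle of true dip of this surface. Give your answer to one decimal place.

52.5°

Two edge vectors: DH-101→DH-102 = (-174, -112, -0.4), DH-101→DH-103 = (-223, 97, -263.5).
Normal n = (DH-101→DH-102) × (DH-101→DH-103) = (29550.8, -45759.8, -41854).
So ∂z/∂E = −n_x/n_z = 0.70604 and ∂z/∂N = −n_y/n_z = −1.09332.
Gradient magnitude |∇z| = √(a² + b²) = √(0.49850 + 1.19535) = 1.30148.
True dip = arctan(1.30148) = 52.5°, dipping toward NNW (azimuth ≈ 327°).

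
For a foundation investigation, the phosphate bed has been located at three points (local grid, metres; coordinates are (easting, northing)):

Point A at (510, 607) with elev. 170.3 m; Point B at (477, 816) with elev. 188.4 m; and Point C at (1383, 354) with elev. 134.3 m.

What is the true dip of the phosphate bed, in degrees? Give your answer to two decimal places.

Two edge vectors: Point A→Point B = (-33, 209, 18.1), Point A→Point C = (873, -253, -36).
Normal n = (Point A→Point B) × (Point A→Point C) = (-2944.7, 14613.3, -174108).
So ∂z/∂E = −n_x/n_z = −0.01691 and ∂z/∂N = −n_y/n_z = 0.08393.
Gradient magnitude |∇z| = √(a² + b²) = √(0.00029 + 0.00704) = 0.08562.
True dip = arctan(0.08562) = 4.89°, dipping toward SSE (azimuth ≈ 169°).

4.89°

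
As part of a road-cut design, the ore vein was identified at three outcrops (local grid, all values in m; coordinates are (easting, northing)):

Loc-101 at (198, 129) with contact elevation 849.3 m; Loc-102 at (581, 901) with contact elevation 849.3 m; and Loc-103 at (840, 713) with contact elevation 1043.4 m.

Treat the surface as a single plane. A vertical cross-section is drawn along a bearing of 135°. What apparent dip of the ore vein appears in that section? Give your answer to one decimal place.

30.2°

Two edge vectors: Loc-101→Loc-102 = (383, 772, 0), Loc-101→Loc-103 = (642, 584, 194.1).
Normal n = (Loc-101→Loc-102) × (Loc-101→Loc-103) = (149845.2, -74340.3, -271952).
So ∂z/∂E = −n_x/n_z = 0.55100 and ∂z/∂N = −n_y/n_z = −0.27336.
Unit vector along 135° is (sin 135°, cos 135°) = (0.7071, -0.7071).
Slope in that direction = a·(0.7071) + b·(-0.7071) = 0.58291.
Apparent dip = arctan|0.58291| = 30.2° (true dip is 31.6°, so apparent ≤ true as expected).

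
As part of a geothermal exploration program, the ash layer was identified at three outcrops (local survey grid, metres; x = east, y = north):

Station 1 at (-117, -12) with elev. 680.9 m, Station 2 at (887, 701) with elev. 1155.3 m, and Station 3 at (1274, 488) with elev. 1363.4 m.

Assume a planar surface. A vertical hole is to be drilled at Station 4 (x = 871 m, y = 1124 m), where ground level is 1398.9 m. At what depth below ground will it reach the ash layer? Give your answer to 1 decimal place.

273.6 m

Two edge vectors: Station 1→Station 2 = (1004, 713, 474.4), Station 1→Station 3 = (1391, 500, 682.5).
Normal n = (Station 1→Station 2) × (Station 1→Station 3) = (249422.5, -25339.6, -489783).
So ∂z/∂x = −n_x/n_z = 0.509251 and ∂z/∂y = −n_y/n_z = −0.051736.
Intercept c from Station 1: 680.9 + 59.58 − 0.62 = 739.86.
At (871, 1124): z_contact = 443.56 − 58.15 + 739.86 = 1125.27 m.
Depth below ground = 1398.9 − 1125.27 = 273.6 m.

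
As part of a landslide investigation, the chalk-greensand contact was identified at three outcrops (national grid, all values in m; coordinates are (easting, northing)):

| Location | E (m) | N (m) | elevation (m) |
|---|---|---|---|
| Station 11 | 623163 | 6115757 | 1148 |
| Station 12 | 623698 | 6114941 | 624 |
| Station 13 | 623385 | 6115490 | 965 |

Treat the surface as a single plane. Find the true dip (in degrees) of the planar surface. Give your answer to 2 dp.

28.38°

Let the plane be z = a·E + b·N + c.
Station 12−Station 11: 535a − 816b = −524;  Station 13−Station 11: 222a − 267b = −183.
Solving gives a = −0.24591, b = 0.48093.
Gradient magnitude |∇z| = √(a² + b²) = √(0.06047 + 0.23129) = 0.54015.
True dip = arctan(0.54015) = 28.38°, dipping toward SSE (azimuth ≈ 153°).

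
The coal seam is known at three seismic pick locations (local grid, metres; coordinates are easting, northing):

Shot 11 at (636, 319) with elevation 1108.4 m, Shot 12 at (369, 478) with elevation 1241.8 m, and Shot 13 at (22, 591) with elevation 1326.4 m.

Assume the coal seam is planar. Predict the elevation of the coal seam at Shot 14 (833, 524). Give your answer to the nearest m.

Let the plane be z = a·easting + b·northing + c.
Shot 12−Shot 11: −267a + 159b = 133.4;  Shot 13−Shot 11: −614a + 272b = 218.
Solving gives a = 0.06491, b = 0.94799.
Then c = 1108.4 − a·636 − b·319 = 764.71.
At (833, 524): z = 54.1 + 496.7 + 764.71 = 1315.5 m.

1316 m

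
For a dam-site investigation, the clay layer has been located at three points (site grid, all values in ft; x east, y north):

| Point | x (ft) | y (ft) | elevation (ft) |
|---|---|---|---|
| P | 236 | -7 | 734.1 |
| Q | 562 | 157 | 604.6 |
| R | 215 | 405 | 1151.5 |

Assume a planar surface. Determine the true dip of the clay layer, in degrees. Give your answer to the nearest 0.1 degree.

Two edge vectors: P→Q = (326, 164, -129.5), P→R = (-21, 412, 417.4).
Normal n = (P→Q) × (P→R) = (121807.6, -133352.9, 137756).
So ∂z/∂x = −n_x/n_z = −0.88423 and ∂z/∂y = −n_y/n_z = 0.96804.
Gradient magnitude |∇z| = √(a² + b²) = √(0.78186 + 0.93710) = 1.31109.
True dip = arctan(1.31109) = 52.7°, dipping toward SE (azimuth ≈ 138°).

52.7°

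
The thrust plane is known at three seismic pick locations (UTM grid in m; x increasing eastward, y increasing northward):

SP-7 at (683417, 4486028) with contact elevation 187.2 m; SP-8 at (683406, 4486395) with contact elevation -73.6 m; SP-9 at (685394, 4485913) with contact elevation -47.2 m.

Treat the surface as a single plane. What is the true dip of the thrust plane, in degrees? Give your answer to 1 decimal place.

Let the plane be z = a·x + b·y + c.
SP-8−SP-7: −11a + 367b = −260.8;  SP-9−SP-7: 1977a − 115b = −234.4.
Solving gives a = −0.16018, b = −0.71543.
Gradient magnitude |∇z| = √(a² + b²) = √(0.02566 + 0.51184) = 0.73314.
True dip = arctan(0.73314) = 36.2°, dipping toward NNE (azimuth ≈ 013°).

36.2°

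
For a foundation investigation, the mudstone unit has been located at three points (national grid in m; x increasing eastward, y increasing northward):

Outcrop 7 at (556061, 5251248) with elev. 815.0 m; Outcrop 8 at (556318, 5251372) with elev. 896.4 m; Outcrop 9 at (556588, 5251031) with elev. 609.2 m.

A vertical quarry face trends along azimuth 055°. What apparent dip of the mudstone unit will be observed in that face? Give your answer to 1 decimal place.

21.8°

Let the plane be z = a·x + b·y + c.
Outcrop 8−Outcrop 7: 257a + 124b = 81.4;  Outcrop 9−Outcrop 7: 527a − 217b = −205.8.
Solving gives a = −0.06486, b = 0.79087.
Unit vector along 055° is (sin 55°, cos 55°) = (0.8192, 0.5736).
Slope in that direction = a·(0.8192) + b·(0.5736) = 0.40050.
Apparent dip = arctan|0.40050| = 21.8° (true dip is 38.4°, so apparent ≤ true as expected).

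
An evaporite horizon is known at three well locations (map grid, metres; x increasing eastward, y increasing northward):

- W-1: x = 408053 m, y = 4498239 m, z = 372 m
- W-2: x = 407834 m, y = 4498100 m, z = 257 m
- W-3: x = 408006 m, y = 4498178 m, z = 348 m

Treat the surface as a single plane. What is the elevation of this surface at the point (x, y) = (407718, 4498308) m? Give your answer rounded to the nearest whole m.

190 m

Two edge vectors: W-1→W-2 = (-219, -139, -115), W-1→W-3 = (-47, -61, -24).
Normal n = (W-1→W-2) × (W-1→W-3) = (-3679, 149, 6826).
So ∂z/∂x = −n_x/n_z = 0.53896865 and ∂z/∂y = −n_y/n_z = −0.02182830.
Intercept c from W-1: 372 − 219927.77 + 98188.93 = −121366.85.
At (407718, 4498308): z = 219747.2 − 98190.4 − 121366.85 = 189.9 m.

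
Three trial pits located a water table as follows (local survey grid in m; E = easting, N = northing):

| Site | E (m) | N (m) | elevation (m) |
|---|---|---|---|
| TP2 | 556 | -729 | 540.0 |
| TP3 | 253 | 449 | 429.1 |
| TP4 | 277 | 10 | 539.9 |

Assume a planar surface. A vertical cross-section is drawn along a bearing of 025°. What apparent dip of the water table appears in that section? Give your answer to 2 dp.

30.86°

Two edge vectors: TP2→TP3 = (-303, 1178, -110.9), TP2→TP4 = (-279, 739, -0.1).
Normal n = (TP2→TP3) × (TP2→TP4) = (81837.3, 30910.8, 104745).
So ∂z/∂E = −n_x/n_z = −0.78130 and ∂z/∂N = −n_y/n_z = −0.29511.
Unit vector along 025° is (sin 25°, cos 25°) = (0.4226, 0.9063).
Slope in that direction = a·(0.4226) + b·(0.9063) = −0.59765.
Apparent dip = arctan|0.59765| = 30.86° (true dip is 39.9°, so apparent ≤ true as expected).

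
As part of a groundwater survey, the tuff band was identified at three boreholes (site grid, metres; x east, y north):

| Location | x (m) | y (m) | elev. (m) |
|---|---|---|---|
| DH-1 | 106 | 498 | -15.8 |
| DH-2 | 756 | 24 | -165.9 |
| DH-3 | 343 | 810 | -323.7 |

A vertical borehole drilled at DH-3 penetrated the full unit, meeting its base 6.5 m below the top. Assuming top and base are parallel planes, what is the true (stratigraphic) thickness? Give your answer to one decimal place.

Let the plane be z = a·x + b·y + c.
DH-2−DH-1: 650a − 474b = −150.1;  DH-3−DH-1: 237a + 312b = −307.9.
Solving gives a = −0.61172, b = −0.52219.
|∇z| = √(a²+b²) = 0.80429, so dip δ = arctan(0.80429) = 38.81°.
True thickness = vertical thickness × cos δ = 6.5 × cos 38.81° = 5.1 m.

5.1 m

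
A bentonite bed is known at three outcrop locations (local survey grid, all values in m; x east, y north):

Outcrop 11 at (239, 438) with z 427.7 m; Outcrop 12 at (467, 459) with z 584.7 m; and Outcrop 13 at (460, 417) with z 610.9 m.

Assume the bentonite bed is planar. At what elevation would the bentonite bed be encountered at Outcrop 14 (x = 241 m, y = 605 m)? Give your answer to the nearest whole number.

Two edge vectors: Outcrop 11→Outcrop 12 = (228, 21, 157), Outcrop 11→Outcrop 13 = (221, -21, 183.2).
Normal n = (Outcrop 11→Outcrop 12) × (Outcrop 11→Outcrop 13) = (7144.2, -7072.6, -9429).
So ∂z/∂x = −n_x/n_z = 0.75768 and ∂z/∂y = −n_y/n_z = −0.75009.
Intercept c from Outcrop 11: 427.7 − 181.09 + 328.54 = 575.15.
At (241, 605): z = 182.6 − 453.8 + 575.15 = 304.0 m.

304 m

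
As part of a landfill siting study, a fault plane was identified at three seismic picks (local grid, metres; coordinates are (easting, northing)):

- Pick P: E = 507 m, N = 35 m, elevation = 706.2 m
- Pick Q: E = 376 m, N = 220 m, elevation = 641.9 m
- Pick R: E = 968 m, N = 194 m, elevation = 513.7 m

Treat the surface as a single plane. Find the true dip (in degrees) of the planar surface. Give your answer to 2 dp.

29.67°

Two edge vectors: Pick P→Pick Q = (-131, 185, -64.3), Pick P→Pick R = (461, 159, -192.5).
Normal n = (Pick P→Pick Q) × (Pick P→Pick R) = (-25388.8, -54859.8, -106114).
So ∂z/∂E = −n_x/n_z = −0.23926 and ∂z/∂N = −n_y/n_z = −0.51699.
Gradient magnitude |∇z| = √(a² + b²) = √(0.05725 + 0.26728) = 0.56967.
True dip = arctan(0.56967) = 29.67°, dipping toward NNE (azimuth ≈ 025°).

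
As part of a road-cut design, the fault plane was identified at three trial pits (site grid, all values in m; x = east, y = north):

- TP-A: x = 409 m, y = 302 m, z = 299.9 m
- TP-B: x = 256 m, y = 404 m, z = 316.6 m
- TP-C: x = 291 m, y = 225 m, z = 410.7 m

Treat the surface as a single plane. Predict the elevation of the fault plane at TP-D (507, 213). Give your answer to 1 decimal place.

Let the plane be z = a·x + b·y + c.
TP-B−TP-A: −153a + 102b = 16.7;  TP-C−TP-A: −118a − 77b = 110.8.
Solving gives a = −0.52851, b = −0.62904.
Then c = 299.9 − a·409 − b·302 = 706.03.
At (507, 213): z = −268.0 − 134.0 + 706.03 = 304.1 m.

304.1 m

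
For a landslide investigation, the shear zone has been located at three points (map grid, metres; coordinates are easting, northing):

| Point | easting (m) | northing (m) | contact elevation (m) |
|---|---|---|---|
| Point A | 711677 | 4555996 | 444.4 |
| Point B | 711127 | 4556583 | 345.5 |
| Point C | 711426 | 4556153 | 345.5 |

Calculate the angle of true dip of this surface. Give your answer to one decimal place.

40.3°

Two edge vectors: Point A→Point B = (-550, 587, -98.9), Point A→Point C = (-251, 157, -98.9).
Normal n = (Point A→Point B) × (Point A→Point C) = (-42527, -29571.1, 60987).
So ∂z/∂easting = −n_x/n_z = 0.69731 and ∂z/∂northing = −n_y/n_z = 0.48488.
Gradient magnitude |∇z| = √(a² + b²) = √(0.48624 + 0.23510) = 0.84932.
True dip = arctan(0.84932) = 40.3°, dipping toward SW (azimuth ≈ 235°).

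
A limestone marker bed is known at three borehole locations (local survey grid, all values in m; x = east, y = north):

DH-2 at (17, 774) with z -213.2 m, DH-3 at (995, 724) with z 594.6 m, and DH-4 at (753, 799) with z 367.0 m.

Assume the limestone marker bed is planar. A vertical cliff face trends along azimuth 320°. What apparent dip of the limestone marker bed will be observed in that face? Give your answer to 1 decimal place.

Two edge vectors: DH-2→DH-3 = (978, -50, 807.8), DH-2→DH-4 = (736, 25, 580.2).
Normal n = (DH-2→DH-3) × (DH-2→DH-4) = (-49205, 27105.2, 61250).
So ∂z/∂x = −n_x/n_z = 0.80335 and ∂z/∂y = −n_y/n_z = −0.44253.
Unit vector along 320° is (sin 320°, cos 320°) = (-0.6428, 0.7660).
Slope in that direction = a·(-0.6428) + b·(0.7660) = −0.85538.
Apparent dip = arctan|0.85538| = 40.5° (true dip is 42.5°, so apparent ≤ true as expected).

40.5°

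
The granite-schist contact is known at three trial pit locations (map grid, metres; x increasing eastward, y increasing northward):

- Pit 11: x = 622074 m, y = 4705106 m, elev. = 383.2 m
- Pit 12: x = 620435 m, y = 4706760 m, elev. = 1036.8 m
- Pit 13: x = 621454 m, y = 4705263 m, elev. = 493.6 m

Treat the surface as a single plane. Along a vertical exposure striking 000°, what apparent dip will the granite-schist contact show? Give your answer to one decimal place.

16.3°

Let the plane be z = a·x + b·y + c.
Pit 12−Pit 11: −1639a + 1654b = 653.6;  Pit 13−Pit 11: −620a + 157b = 110.4.
Solving gives a = −0.10413, b = 0.29198.
Unit vector along 000° is (sin 0°, cos 0°) = (0.0000, 1.0000).
Slope in that direction = a·(0.0000) + b·(1.0000) = 0.29198.
Apparent dip = arctan|0.29198| = 16.3° (true dip is 17.2°, so apparent ≤ true as expected).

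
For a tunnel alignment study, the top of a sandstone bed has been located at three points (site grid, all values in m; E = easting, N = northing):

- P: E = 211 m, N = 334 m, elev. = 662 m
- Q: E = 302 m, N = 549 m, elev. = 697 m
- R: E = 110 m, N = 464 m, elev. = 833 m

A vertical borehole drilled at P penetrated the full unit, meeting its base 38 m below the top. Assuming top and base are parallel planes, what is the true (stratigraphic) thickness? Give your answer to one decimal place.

25.4 m

Two edge vectors: P→Q = (91, 215, 35), P→R = (-101, 130, 171).
Normal n = (P→Q) × (P→R) = (32215, -19096, 33545).
So ∂z/∂E = −n_x/n_z = −0.96035 and ∂z/∂N = −n_y/n_z = 0.56927.
|∇z| = √(a²+b²) = 1.11640, so dip δ = arctan(1.11640) = 48.15°.
True thickness = vertical thickness × cos δ = 38 × cos 48.15° = 25.4 m.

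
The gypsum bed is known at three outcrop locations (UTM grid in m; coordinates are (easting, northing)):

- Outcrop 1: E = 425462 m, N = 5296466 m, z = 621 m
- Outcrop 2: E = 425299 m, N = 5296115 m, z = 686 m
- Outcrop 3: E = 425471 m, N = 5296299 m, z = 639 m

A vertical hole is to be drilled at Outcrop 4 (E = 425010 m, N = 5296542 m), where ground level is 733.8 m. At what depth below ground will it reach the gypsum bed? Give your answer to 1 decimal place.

Two edge vectors: Outcrop 1→Outcrop 2 = (-163, -351, 65), Outcrop 1→Outcrop 3 = (9, -167, 18).
Normal n = (Outcrop 1→Outcrop 2) × (Outcrop 1→Outcrop 3) = (4537, 3519, 30380).
So ∂z/∂E = −n_x/n_z = −0.149341672 and ∂z/∂N = −n_y/n_z = −0.115832785.
Intercept c from Outcrop 1: 621 + 63539.21 + 613504.41 = 677664.61.
At (425010, 5296542): z_contact = −63471.70 − 613513.21 + 677664.61 = 679.70 m.
Depth below ground = 733.8 − 679.70 = 54.1 m.

54.1 m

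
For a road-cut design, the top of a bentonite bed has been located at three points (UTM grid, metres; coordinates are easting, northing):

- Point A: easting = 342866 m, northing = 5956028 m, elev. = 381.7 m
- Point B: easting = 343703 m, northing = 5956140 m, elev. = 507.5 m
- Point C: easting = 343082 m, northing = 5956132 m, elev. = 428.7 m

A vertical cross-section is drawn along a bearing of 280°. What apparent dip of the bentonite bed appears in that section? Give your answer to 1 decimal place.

Let the plane be z = a·easting + b·northing + c.
Point B−Point A: 837a + 112b = 125.8;  Point C−Point A: 216a + 104b = 47.
Solving gives a = 0.12440, b = 0.19356.
Unit vector along 280° is (sin 280°, cos 280°) = (-0.9848, 0.1736).
Slope in that direction = a·(-0.9848) + b·(0.1736) = −0.08890.
Apparent dip = arctan|0.08890| = 5.1° (true dip is 13.0°, so apparent ≤ true as expected).

5.1°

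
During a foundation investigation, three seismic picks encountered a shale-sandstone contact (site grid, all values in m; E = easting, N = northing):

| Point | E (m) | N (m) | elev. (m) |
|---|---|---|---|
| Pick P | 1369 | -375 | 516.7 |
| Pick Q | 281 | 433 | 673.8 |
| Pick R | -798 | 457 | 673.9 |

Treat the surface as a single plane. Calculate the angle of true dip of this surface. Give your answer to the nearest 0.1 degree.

Let the plane be z = a·E + b·N + c.
Pick Q−Pick P: −1088a + 808b = 157.1;  Pick R−Pick P: −2167a + 832b = 157.2.
Solving gives a = 0.00436, b = 0.20031.
Gradient magnitude |∇z| = √(a² + b²) = √(0.00002 + 0.04012) = 0.20035.
True dip = arctan(0.20035) = 11.3°, dipping toward S (azimuth ≈ 181°).

11.3°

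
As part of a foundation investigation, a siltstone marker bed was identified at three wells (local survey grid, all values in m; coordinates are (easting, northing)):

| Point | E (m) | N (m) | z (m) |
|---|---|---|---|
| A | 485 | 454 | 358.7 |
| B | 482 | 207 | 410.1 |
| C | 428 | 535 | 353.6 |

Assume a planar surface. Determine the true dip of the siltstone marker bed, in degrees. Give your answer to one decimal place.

Let the plane be z = a·E + b·N + c.
B−A: −3a − 247b = 51.4;  C−A: −57a + 81b = −5.1.
Solving gives a = −0.20274, b = −0.20563.
Gradient magnitude |∇z| = √(a² + b²) = √(0.04111 + 0.04229) = 0.28877.
True dip = arctan(0.28877) = 16.1°, dipping toward NE (azimuth ≈ 045°).

16.1°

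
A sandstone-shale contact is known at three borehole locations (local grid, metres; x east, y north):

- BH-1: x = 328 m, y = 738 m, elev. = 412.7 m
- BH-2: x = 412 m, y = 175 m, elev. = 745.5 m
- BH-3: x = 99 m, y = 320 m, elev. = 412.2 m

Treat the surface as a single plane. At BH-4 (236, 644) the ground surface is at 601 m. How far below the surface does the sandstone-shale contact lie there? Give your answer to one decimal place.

Let the plane be z = a·x + b·y + c.
BH-2−BH-1: 84a − 563b = 332.8;  BH-3−BH-1: −229a − 418b = −0.5.
Solving gives a = 0.84975, b = −0.46434.
Then c = 412.7 − a·328 − b·738 = 476.66.
At (236, 644): z_contact = 200.54 − 299.03 + 476.66 = 378.17 m.
Depth below ground = 601 − 378.17 = 222.8 m.

222.8 m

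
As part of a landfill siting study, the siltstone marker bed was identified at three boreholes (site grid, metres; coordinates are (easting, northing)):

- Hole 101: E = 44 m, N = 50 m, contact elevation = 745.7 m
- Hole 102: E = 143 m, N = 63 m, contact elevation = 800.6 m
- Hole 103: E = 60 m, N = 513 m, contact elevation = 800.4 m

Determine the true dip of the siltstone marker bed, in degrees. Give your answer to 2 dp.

Let the plane be z = a·E + b·N + c.
Hole 102−Hole 101: 99a + 13b = 54.9;  Hole 103−Hole 101: 16a + 463b = 54.7.
Solving gives a = 0.54149, b = 0.09943.
Gradient magnitude |∇z| = √(a² + b²) = √(0.29321 + 0.00989) = 0.55054.
True dip = arctan(0.55054) = 28.83°, dipping toward W (azimuth ≈ 260°).

28.83°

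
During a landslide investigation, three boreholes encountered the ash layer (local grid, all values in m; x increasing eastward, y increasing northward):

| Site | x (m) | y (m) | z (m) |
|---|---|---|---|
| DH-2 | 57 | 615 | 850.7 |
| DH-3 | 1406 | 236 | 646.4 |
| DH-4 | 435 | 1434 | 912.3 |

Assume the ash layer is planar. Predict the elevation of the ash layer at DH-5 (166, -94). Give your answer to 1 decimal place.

Let the plane be z = a·x + b·y + c.
DH-3−DH-2: 1349a − 379b = −204.3;  DH-4−DH-2: 378a + 819b = 61.6.
Solving gives a = −0.115356, b = 0.128455.
Then c = 850.7 − a·57 − b·615 = 778.28.
At (166, -94): z = −19.1 − 12.1 + 778.28 = 747.1 m.

747.1 m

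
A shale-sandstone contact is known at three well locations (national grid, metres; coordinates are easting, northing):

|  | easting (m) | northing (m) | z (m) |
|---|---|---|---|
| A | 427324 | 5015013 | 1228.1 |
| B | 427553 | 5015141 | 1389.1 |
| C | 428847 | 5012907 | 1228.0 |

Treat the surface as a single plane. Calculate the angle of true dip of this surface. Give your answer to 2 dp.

31.71°

Two edge vectors: A→B = (229, 128, 161), A→C = (1523, -2106, -0.1).
Normal n = (A→B) × (A→C) = (339053.2, 245225.9, -677218).
So ∂z/∂easting = −n_x/n_z = 0.50066 and ∂z/∂northing = −n_y/n_z = 0.36211.
Gradient magnitude |∇z| = √(a² + b²) = √(0.25066 + 0.13112) = 0.61788.
True dip = arctan(0.61788) = 31.71°, dipping toward SW (azimuth ≈ 234°).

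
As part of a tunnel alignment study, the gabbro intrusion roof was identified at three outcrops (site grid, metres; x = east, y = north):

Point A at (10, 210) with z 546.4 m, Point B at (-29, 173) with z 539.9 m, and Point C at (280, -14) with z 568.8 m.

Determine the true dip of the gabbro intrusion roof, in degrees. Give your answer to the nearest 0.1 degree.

Let the plane be z = a·x + b·y + c.
Point B−Point A: −39a − 37b = −6.5;  Point C−Point A: 270a − 224b = 22.4.
Solving gives a = 0.12201, b = 0.04707.
Gradient magnitude |∇z| = √(a² + b²) = √(0.01489 + 0.00222) = 0.13078.
True dip = arctan(0.13078) = 7.5°, dipping toward WSW (azimuth ≈ 249°).

7.5°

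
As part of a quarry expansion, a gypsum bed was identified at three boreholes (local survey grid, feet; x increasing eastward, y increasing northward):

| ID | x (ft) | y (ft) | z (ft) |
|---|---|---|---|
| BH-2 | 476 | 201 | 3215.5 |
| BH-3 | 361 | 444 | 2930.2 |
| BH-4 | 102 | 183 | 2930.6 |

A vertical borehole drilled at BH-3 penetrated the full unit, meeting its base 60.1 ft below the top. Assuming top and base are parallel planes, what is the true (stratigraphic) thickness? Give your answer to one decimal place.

Two edge vectors: BH-2→BH-3 = (-115, 243, -285.3), BH-2→BH-4 = (-374, -18, -284.9).
Normal n = (BH-2→BH-3) × (BH-2→BH-4) = (-74366.1, 73938.7, 92952).
So ∂z/∂x = −n_x/n_z = 0.80005 and ∂z/∂y = −n_y/n_z = −0.79545.
|∇z| = √(a²+b²) = 1.12819, so dip δ = arctan(1.12819) = 48.45°.
True thickness = vertical thickness × cos δ = 60.1 × cos 48.45° = 39.9 ft.

39.9 ft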